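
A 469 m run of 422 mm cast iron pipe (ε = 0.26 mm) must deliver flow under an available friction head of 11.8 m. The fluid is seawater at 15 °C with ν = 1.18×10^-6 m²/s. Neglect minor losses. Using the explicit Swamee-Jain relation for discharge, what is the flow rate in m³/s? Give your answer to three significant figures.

Q ≈ 0.478 m³/s

Swamee-Jain (Type II): Q = -0.965·√(gD⁵h_f/L)·ln[ε/(3.7D) + √(3.17ν²L/(gD³h_f))]
√(gD⁵h_f/L) = √(9.81·0.422⁵·11.8/469) = 0.05747
ε/(3.7D) = 1.67×10^-4; √(3.17ν²L/(gD³h_f)) = 1.54×10^-5
Q = -0.965·0.05747·ln(1.819×10^-4) = 0.4776 m³/s
Check: V = 3.41 m/s, Re = 1.22×10^6, f = 0.01796, h_f = 11.9 m ≈ 11.8 m ✓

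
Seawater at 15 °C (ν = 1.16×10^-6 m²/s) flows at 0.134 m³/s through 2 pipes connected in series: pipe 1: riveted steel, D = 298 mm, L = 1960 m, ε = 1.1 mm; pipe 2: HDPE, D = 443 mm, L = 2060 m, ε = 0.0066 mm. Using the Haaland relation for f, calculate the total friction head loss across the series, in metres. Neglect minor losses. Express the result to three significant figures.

Pipe 1: V = 1.921 m/s, Re = 4.94×10^5, ε/D = 0.00369, f = 0.02803, h_1 = f(L/D)V²/2g = 34.68 m
Pipe 2: V = 0.8694 m/s, Re = 3.32×10^5, ε/D = 1.49×10^-5, f = 0.01420, h_2 = f(L/D)V²/2g = 2.545 m
Series → Q common, losses add: H = Σh = 37.23 m

H ≈ 37.2 m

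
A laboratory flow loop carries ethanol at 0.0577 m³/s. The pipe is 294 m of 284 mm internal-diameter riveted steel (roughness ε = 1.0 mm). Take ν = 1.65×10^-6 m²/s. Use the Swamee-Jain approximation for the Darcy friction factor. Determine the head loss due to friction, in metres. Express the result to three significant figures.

V = 4Q/(πD²) = 4·0.0577/(π·0.284²) = 0.9109 m/s
Re = VD/ν = 0.9109·0.284/1.65×10^-6 = 1.57×10^5 → turbulent
ε/D = 1.0/284 = 0.00352
Swamee-Jain: f = 0.02835
h_f = f(L/D)V²/(2g) = 0.02835·(294/0.284)·0.9109²/(2·9.81) = 1.241 m

h_f ≈ 1.24 m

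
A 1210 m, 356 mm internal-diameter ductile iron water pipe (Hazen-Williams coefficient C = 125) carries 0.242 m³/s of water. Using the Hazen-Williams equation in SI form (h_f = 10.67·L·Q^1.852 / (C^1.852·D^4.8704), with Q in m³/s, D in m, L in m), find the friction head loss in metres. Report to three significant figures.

h_f ≈ 18.7 m

h_f = 10.67·1210·0.242^1.852 / (125^1.852·0.356^4.8704) = 18.66 m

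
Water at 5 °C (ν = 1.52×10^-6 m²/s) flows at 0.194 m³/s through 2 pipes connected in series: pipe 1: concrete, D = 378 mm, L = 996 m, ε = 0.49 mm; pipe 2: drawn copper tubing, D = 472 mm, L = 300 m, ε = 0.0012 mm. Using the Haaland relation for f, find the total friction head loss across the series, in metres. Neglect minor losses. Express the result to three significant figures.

H ≈ 9.18 m

Pipe 1: V = 1.729 m/s, Re = 4.30×10^5, ε/D = 0.00130, f = 0.02148, h_1 = f(L/D)V²/2g = 8.622 m
Pipe 2: V = 1.109 m/s, Re = 3.44×10^5, ε/D = 2.54×10^-6, f = 0.01400, h_2 = f(L/D)V²/2g = 0.5576 m
Series → Q common, losses add: H = Σh = 9.180 m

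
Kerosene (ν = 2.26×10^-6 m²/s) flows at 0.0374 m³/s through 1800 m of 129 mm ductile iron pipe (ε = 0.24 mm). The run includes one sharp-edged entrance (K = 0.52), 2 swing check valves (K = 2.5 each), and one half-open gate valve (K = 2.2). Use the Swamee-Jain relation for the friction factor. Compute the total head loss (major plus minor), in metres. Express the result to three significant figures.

H_L ≈ 145 m

V = 4Q/(πD²) = 2.862 m/s; V²/2g = 0.4174 m
Re = 1.63×10^5, ε/D = 0.00186 → f = 0.02429 (Swamee-Jain)
Major: h_f = f(L/D)·V²/2g = 0.02429·13953·0.4174 = 141.5 m
Minor: ΣK = 7.72; h_m = ΣK·V²/2g = 3.222 m
Total H_L = 141.5 + 3.222 = 144.7 m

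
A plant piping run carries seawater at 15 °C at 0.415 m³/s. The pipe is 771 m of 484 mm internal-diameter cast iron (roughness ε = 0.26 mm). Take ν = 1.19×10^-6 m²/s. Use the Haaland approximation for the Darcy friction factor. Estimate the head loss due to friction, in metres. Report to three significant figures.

V = 4Q/(πD²) = 4·0.415/(π·0.484²) = 2.256 m/s
Re = VD/ν = 2.256·0.484/1.19×10^-6 = 9.17×10^5 → turbulent
ε/D = 0.26/484 = 5.37×10^-4
Haaland: f = 0.01746
h_f = f(L/D)V²/(2g) = 0.01746·(771/0.484)·2.256²/(2·9.81) = 7.212 m

h_f ≈ 7.21 m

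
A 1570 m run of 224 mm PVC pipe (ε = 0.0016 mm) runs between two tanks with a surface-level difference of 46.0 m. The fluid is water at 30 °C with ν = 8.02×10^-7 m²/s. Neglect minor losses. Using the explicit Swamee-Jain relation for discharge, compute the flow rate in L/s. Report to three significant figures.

Q ≈ 129 L/s

Swamee-Jain (Type II): Q = -0.965·√(gD⁵h_f/L)·ln[ε/(3.7D) + √(3.17ν²L/(gD³h_f))]
√(gD⁵h_f/L) = √(9.81·0.224⁵·46.0/1570) = 0.01273
ε/(3.7D) = 1.93×10^-6; √(3.17ν²L/(gD³h_f)) = 2.51×10^-5
Q = -0.965·0.01273·ln(2.705×10^-5) = 0.1292 m³/s
Check: V = 3.28 m/s, Re = 9.16×10^5, f = 0.01195, h_f = 45.9 m ≈ 46.0 m ✓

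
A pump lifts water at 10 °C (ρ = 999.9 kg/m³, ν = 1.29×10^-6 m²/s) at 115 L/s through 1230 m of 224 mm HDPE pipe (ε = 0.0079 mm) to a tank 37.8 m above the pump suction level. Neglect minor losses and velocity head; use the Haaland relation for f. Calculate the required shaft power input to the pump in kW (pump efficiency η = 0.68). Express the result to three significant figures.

P_shaft ≈ 116 kW

V = 4Q/(πD²) = 2.918 m/s; Re = 5.07×10^5; ε/D = 3.53×10^-5; f = 0.01346
h_f = f(L/D)V²/2g = 32.09 m
Total head H = z + h_f = 37.8 + 32.09 = 69.89 m
P_hyd = ρgQH = 999.9·9.81·0.115·69.89 = 78.83 kW
P_shaft = P_hyd/η = 78.83/0.68 = 115.9 kW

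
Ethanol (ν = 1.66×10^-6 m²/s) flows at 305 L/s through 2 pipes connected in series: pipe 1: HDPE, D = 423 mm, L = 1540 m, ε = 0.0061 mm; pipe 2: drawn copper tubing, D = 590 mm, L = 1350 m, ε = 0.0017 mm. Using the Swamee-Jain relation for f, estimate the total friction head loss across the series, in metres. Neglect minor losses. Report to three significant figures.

Pipe 1: V = 2.170 m/s, Re = 5.53×10^5, ε/D = 1.44×10^-5, f = 0.01310, h_1 = f(L/D)V²/2g = 11.45 m
Pipe 2: V = 1.116 m/s, Re = 3.97×10^5, ε/D = 2.88×10^-6, f = 0.01369, h_2 = f(L/D)V²/2g = 1.987 m
Series → Q common, losses add: H = Σh = 13.44 m

H ≈ 13.4 m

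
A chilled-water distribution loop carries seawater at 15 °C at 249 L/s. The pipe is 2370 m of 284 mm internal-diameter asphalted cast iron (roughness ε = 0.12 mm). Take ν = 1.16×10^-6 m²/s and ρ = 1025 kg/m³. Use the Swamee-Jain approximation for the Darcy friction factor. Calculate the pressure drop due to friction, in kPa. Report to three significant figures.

Δp ≈ 1110 kPa

V = 4Q/(πD²) = 4·0.249/(π·0.284²) = 3.931 m/s
Re = VD/ν = 3.931·0.284/1.16×10^-6 = 9.62×10^5 → turbulent
ε/D = 0.12/284 = 4.23×10^-4
Swamee-Jain: f = 0.01677
h_f = f(L/D)V²/(2g) = 0.01677·(2370/0.284)·3.931²/(2·9.81) = 110.2 m
Δp = ρg·h_f = 1025·9.81·110.2 = 1108 kPa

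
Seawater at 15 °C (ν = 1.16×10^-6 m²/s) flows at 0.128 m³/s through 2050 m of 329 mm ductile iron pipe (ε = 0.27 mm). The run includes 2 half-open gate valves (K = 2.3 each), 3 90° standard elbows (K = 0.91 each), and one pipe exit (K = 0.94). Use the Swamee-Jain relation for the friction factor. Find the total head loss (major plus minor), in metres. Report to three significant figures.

H_L ≈ 15.1 m

V = 4Q/(πD²) = 1.506 m/s; V²/2g = 0.1155 m
Re = 4.27×10^5, ε/D = 8.21×10^-4 → f = 0.01965 (Swamee-Jain)
Major: h_f = f(L/D)·V²/2g = 0.01965·6231·0.1155 = 14.15 m
Minor: ΣK = 8.27; h_m = ΣK·V²/2g = 0.9556 m
Total H_L = 14.15 + 0.9556 = 15.10 m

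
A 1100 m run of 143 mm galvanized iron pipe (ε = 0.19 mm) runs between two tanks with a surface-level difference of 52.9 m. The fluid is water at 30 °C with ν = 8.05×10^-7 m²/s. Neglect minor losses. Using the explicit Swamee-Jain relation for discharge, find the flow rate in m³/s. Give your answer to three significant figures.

Swamee-Jain (Type II): Q = -0.965·√(gD⁵h_f/L)·ln[ε/(3.7D) + √(3.17ν²L/(gD³h_f))]
√(gD⁵h_f/L) = √(9.81·0.143⁵·52.9/1100) = 0.005311
ε/(3.7D) = 3.59×10^-4; √(3.17ν²L/(gD³h_f)) = 3.86×10^-5
Q = -0.965·0.005311·ln(3.977×10^-4) = 0.04013 m³/s
Check: V = 2.50 m/s, Re = 4.44×10^5, f = 0.02174, h_f = 53.2 m ≈ 52.9 m ✓

Q ≈ 0.0401 m³/s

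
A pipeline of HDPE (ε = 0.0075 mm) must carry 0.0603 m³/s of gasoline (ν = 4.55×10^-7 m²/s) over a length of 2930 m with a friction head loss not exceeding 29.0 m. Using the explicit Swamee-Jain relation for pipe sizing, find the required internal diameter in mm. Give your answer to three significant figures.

Swamee-Jain (Type III): D = 0.66·[ε^1.25·(LQ²/(gh_f))^4.75 + ν·Q^9.4·(L/(gh_f))^5.2]^0.04
LQ²/(gh_f) = 0.03745; L/(gh_f) = 10.30
Term 1 = ε^1.25·(…)^4.75 = 6.57×10^-14; Term 2 = ν·Q^9.4·(…)^5.2 = 2.88×10^-13
D = 0.66·(6.57×10^-14 + 2.88×10^-13)^0.04 = 0.2097 m = 210 mm
Check: V = 1.75 m/s, Re = 8.05×10^5, f = 0.01276, h_f = 27.7 m ≈ 29.0 m ✓

D ≈ 210 mm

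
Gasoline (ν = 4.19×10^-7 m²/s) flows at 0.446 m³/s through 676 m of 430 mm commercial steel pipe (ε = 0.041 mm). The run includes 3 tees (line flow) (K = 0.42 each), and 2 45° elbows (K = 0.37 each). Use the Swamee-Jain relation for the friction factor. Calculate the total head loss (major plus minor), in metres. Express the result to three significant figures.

V = 4Q/(πD²) = 3.071 m/s; V²/2g = 0.4807 m
Re = 3.15×10^6, ε/D = 9.53×10^-5 → f = 0.01251 (Swamee-Jain)
Major: h_f = f(L/D)·V²/2g = 0.01251·1572·0.4807 = 9.457 m
Minor: ΣK = 2.00; h_m = ΣK·V²/2g = 0.9615 m
Total H_L = 9.457 + 0.9615 = 10.42 m

H_L ≈ 10.4 m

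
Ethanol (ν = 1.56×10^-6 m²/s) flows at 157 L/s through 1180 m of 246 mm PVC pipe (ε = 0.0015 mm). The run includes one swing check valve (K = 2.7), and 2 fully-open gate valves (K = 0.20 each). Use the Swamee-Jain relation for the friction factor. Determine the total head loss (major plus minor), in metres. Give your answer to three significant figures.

V = 4Q/(πD²) = 3.303 m/s; V²/2g = 0.5561 m
Re = 5.21×10^5, ε/D = 6.10×10^-6 → f = 0.01310 (Swamee-Jain)
Major: h_f = f(L/D)·V²/2g = 0.01310·4797·0.5561 = 34.94 m
Minor: ΣK = 3.10; h_m = ΣK·V²/2g = 1.724 m
Total H_L = 34.94 + 1.724 = 36.66 m

H_L ≈ 36.7 m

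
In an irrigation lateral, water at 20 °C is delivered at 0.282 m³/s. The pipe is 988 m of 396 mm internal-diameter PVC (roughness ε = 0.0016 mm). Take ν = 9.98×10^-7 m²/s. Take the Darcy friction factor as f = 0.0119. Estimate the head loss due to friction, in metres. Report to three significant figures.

h_f ≈ 7.93 m

V = 4Q/(πD²) = 4·0.282/(π·0.396²) = 2.290 m/s
h_f = f(L/D)V²/(2g) = 0.01190·(988/0.396)·2.290²/(2·9.81) = 7.933 m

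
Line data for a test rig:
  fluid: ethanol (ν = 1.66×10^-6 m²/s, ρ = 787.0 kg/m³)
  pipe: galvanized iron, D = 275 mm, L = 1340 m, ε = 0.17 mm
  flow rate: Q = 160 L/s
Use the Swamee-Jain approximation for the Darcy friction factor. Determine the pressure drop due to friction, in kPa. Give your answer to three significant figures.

Δp ≈ 258 kPa

V = 4Q/(πD²) = 4·0.160/(π·0.275²) = 2.694 m/s
Re = VD/ν = 2.694·0.275/1.66×10^-6 = 4.46×10^5 → turbulent
ε/D = 0.17/275 = 6.18×10^-4
Swamee-Jain: f = 0.01857
h_f = f(L/D)V²/(2g) = 0.01857·(1340/0.275)·2.694²/(2·9.81) = 33.47 m
Δp = ρg·h_f = 787.0·9.81·33.47 = 258.4 kPa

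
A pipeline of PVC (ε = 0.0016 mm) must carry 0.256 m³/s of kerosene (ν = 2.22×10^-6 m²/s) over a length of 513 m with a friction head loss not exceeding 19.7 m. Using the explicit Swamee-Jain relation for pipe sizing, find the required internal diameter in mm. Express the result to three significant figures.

D ≈ 288 mm

Swamee-Jain (Type III): D = 0.66·[ε^1.25·(LQ²/(gh_f))^4.75 + ν·Q^9.4·(L/(gh_f))^5.2]^0.04
LQ²/(gh_f) = 0.1740; L/(gh_f) = 2.654
Term 1 = ε^1.25·(…)^4.75 = 1.40×10^-11; Term 2 = ν·Q^9.4·(…)^5.2 = 9.74×10^-10
D = 0.66·(1.40×10^-11 + 9.74×10^-10)^0.04 = 0.2880 m = 288 mm
Check: V = 3.93 m/s, Re = 5.10×10^5, f = 0.01314, h_f = 18.4 m ≈ 19.7 m ✓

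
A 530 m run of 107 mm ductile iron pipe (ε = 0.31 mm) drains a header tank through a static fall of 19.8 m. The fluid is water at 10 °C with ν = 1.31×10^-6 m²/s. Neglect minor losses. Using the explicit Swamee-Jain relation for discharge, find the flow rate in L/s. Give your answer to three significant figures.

Swamee-Jain (Type II): Q = -0.965·√(gD⁵h_f/L)·ln[ε/(3.7D) + √(3.17ν²L/(gD³h_f))]
√(gD⁵h_f/L) = √(9.81·0.107⁵·19.8/530) = 0.002267
ε/(3.7D) = 7.83×10^-4; √(3.17ν²L/(gD³h_f)) = 1.10×10^-4
Q = -0.965·0.002267·ln(8.931×10^-4) = 0.01536 m³/s
Check: V = 1.71 m/s, Re = 1.40×10^5, f = 0.02710, h_f = 20.0 m ≈ 19.8 m ✓

Q ≈ 15.4 L/s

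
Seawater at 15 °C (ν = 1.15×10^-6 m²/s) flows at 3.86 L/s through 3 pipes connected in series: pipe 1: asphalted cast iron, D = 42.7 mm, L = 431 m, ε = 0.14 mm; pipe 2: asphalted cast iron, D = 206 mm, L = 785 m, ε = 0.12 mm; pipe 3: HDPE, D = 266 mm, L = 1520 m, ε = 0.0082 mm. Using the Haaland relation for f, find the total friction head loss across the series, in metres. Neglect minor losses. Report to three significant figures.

Pipe 1: V = 2.696 m/s, Re = 1.00×10^5, ε/D = 0.00328, f = 0.02799, h_1 = f(L/D)V²/2g = 104.6 m
Pipe 2: V = 0.1158 m/s, Re = 2.07×10^4, ε/D = 5.83×10^-4, f = 0.02661, h_2 = f(L/D)V²/2g = 0.06931 m
Pipe 3: V = 0.06946 m/s, Re = 1.61×10^4, ε/D = 3.08×10^-5, f = 0.02726, h_3 = f(L/D)V²/2g = 0.03831 m
Series → Q common, losses add: H = Σh = 104.7 m

H ≈ 105 m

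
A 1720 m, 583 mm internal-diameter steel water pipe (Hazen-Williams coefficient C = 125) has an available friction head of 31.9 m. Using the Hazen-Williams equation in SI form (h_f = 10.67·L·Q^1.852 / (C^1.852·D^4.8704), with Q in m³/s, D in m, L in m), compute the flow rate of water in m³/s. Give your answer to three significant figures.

Rearranging: Q = [h_f·C^1.852·D^4.8704 / (10.67·L)]^(1/1.852)
Q = [31.9·125^1.852·0.583^4.8704 / (10.67·1720)]^0.540 = 0.9782 m³/s

Q ≈ 0.978 m³/s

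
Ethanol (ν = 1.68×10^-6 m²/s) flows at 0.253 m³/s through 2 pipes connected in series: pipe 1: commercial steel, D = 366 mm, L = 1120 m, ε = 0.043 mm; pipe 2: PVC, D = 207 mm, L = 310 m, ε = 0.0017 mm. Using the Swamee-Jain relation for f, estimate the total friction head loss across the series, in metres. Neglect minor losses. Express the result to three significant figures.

H ≈ 64.7 m

Pipe 1: V = 2.405 m/s, Re = 5.24×10^5, ε/D = 1.17×10^-4, f = 0.01459, h_1 = f(L/D)V²/2g = 13.16 m
Pipe 2: V = 7.518 m/s, Re = 9.26×10^5, ε/D = 8.21×10^-6, f = 0.01195, h_2 = f(L/D)V²/2g = 51.56 m
Series → Q common, losses add: H = Σh = 64.72 m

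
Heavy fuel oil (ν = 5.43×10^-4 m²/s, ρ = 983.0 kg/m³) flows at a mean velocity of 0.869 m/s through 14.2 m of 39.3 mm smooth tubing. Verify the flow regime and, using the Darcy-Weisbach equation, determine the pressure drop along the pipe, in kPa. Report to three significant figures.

Δp ≈ 136 kPa

Re = VD/ν = 0.869·0.03930/5.43×10^-4 = 62.9 → laminar (Re < 2300)
f = 64/Re = 1.018
h_f = f(L/D)V²/(2g) = 1.018·(14.2/0.03930)·0.869²/(2·9.81) = 14.15 m
Δp = ρg·h_f = 983.0·9.81·14.15 = 136.5 kPa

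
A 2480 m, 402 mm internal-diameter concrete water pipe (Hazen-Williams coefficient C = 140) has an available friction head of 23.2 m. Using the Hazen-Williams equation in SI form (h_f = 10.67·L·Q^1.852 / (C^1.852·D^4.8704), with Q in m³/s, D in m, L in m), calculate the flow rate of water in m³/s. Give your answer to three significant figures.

Rearranging: Q = [h_f·C^1.852·D^4.8704 / (10.67·L)]^(1/1.852)
Q = [23.2·140^1.852·0.402^4.8704 / (10.67·2480)]^0.540 = 0.2848 m³/s

Q ≈ 0.285 m³/s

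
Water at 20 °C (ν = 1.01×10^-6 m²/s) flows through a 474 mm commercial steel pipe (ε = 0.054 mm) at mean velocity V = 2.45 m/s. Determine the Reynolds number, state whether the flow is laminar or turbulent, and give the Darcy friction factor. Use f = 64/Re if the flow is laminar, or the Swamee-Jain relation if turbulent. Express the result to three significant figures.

Re = VD/ν = 2.450·0.474/1.01×10^-6 = 1.15×10^6
Re > 4000 → turbulent; ε/D = 1.14×10^-4
Swamee-Jain: f = 0.01357

Re ≈ 1.15×10^6; turbulent; f ≈ 0.0136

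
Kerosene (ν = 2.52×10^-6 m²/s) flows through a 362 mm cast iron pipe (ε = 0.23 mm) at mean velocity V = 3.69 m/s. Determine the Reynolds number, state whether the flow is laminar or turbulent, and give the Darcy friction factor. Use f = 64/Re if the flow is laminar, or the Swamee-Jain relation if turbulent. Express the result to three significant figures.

Re ≈ 5.30×10^5; turbulent; f ≈ 0.0185

Re = VD/ν = 3.690·0.362/2.52×10^-6 = 5.30×10^5
Re > 4000 → turbulent; ε/D = 6.35×10^-4
Swamee-Jain: f = 0.01853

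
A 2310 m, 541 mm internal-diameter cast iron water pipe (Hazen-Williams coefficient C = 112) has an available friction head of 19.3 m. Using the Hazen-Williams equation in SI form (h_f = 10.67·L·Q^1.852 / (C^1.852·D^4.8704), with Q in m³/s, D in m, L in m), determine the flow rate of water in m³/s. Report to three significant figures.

Rearranging: Q = [h_f·C^1.852·D^4.8704 / (10.67·L)]^(1/1.852)
Q = [19.3·112^1.852·0.541^4.8704 / (10.67·2310)]^0.540 = 0.4681 m³/s

Q ≈ 0.468 m³/s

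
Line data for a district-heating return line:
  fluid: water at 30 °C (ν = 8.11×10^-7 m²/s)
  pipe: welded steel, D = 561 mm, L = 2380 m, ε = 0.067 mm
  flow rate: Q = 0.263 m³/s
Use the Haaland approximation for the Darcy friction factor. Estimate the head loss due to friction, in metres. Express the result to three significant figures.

V = 4Q/(πD²) = 4·0.263/(π·0.561²) = 1.064 m/s
Re = VD/ν = 1.064·0.561/8.11×10^-7 = 7.36×10^5 → turbulent
ε/D = 0.067/561 = 1.19×10^-4
Haaland: f = 0.01394
h_f = f(L/D)V²/(2g) = 0.01394·(2380/0.561)·1.064²/(2·9.81) = 3.413 m

h_f ≈ 3.41 m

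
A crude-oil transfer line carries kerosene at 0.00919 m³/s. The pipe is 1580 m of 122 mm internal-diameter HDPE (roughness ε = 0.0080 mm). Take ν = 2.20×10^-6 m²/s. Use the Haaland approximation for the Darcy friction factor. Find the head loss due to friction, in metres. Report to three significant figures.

h_f ≈ 8.78 m

V = 4Q/(πD²) = 4·0.00919/(π·0.122²) = 0.7862 m/s
Re = VD/ν = 0.7862·0.122/2.20×10^-6 = 4.36×10^4 → turbulent
ε/D = 0.0080/122 = 6.56×10^-5
Haaland: f = 0.02153
h_f = f(L/D)V²/(2g) = 0.02153·(1580/0.122)·0.7862²/(2·9.81) = 8.783 m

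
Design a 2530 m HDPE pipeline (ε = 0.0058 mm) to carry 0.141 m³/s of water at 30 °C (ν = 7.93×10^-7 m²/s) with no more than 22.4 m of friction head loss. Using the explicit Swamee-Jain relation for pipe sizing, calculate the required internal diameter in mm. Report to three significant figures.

Swamee-Jain (Type III): D = 0.66·[ε^1.25·(LQ²/(gh_f))^4.75 + ν·Q^9.4·(L/(gh_f))^5.2]^0.04
LQ²/(gh_f) = 0.2289; L/(gh_f) = 11.51
Term 1 = ε^1.25·(…)^4.75 = 2.59×10^-10; Term 2 = ν·Q^9.4·(…)^5.2 = 2.63×10^-9
D = 0.66·(2.59×10^-10 + 2.63×10^-9)^0.04 = 0.3006 m = 301 mm
Check: V = 1.99 m/s, Re = 7.53×10^5, f = 0.01257, h_f = 21.3 m ≈ 22.4 m ✓

D ≈ 301 mm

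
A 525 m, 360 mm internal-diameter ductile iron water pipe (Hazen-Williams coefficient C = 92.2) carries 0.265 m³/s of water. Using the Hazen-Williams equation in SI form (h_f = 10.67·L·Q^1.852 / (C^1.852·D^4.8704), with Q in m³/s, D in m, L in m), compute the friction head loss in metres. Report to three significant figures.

h_f ≈ 15.9 m

h_f = 10.67·525·0.265^1.852 / (92.2^1.852·0.360^4.8704) = 15.94 m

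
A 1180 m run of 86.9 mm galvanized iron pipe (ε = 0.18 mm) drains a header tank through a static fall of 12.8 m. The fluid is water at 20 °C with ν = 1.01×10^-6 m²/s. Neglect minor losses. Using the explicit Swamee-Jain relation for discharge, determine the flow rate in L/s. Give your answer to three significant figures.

Q ≈ 5.02 L/s

Swamee-Jain (Type II): Q = -0.965·√(gD⁵h_f/L)·ln[ε/(3.7D) + √(3.17ν²L/(gD³h_f))]
√(gD⁵h_f/L) = √(9.81·0.0869⁵·12.8/1180) = 7.262×10^-4
ε/(3.7D) = 5.60×10^-4; √(3.17ν²L/(gD³h_f)) = 2.15×10^-4
Q = -0.965·7.262×10^-4·ln(7.750×10^-4) = 0.005019 m³/s
Check: V = 0.846 m/s, Re = 7.28×10^4, f = 0.02608, h_f = 12.9 m ≈ 12.8 m ✓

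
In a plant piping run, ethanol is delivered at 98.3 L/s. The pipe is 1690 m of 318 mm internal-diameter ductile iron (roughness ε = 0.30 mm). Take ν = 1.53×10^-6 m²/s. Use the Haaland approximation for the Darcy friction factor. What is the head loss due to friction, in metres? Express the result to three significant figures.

h_f ≈ 8.47 m

V = 4Q/(πD²) = 4·0.0983/(π·0.318²) = 1.238 m/s
Re = VD/ν = 1.238·0.318/1.53×10^-6 = 2.57×10^5 → turbulent
ε/D = 0.30/318 = 9.43×10^-4
Haaland: f = 0.02042
h_f = f(L/D)V²/(2g) = 0.02042·(1690/0.318)·1.238²/(2·9.81) = 8.472 m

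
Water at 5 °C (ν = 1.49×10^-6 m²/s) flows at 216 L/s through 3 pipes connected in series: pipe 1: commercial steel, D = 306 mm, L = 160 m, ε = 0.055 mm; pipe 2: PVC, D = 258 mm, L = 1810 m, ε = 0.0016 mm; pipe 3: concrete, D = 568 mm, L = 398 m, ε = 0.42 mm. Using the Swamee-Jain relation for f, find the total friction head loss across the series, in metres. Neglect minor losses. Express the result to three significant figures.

H ≈ 79.8 m

Pipe 1: V = 2.937 m/s, Re = 6.03×10^5, ε/D = 1.80×10^-4, f = 0.01507, h_1 = f(L/D)V²/2g = 3.465 m
Pipe 2: V = 4.132 m/s, Re = 7.15×10^5, ε/D = 6.20×10^-6, f = 0.01242, h_2 = f(L/D)V²/2g = 75.79 m
Pipe 3: V = 0.8524 m/s, Re = 3.25×10^5, ε/D = 7.39×10^-4, f = 0.01950, h_3 = f(L/D)V²/2g = 0.5061 m
Series → Q common, losses add: H = Σh = 79.76 m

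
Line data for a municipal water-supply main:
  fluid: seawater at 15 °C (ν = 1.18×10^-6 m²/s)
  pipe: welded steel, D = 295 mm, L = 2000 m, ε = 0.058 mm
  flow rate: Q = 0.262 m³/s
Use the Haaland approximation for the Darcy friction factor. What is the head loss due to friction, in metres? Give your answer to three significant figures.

h_f ≈ 74.1 m

V = 4Q/(πD²) = 4·0.262/(π·0.295²) = 3.833 m/s
Re = VD/ν = 3.833·0.295/1.18×10^-6 = 9.58×10^5 → turbulent
ε/D = 0.058/295 = 1.97×10^-4
Haaland: f = 0.01459
h_f = f(L/D)V²/(2g) = 0.01459·(2000/0.295)·3.833²/(2·9.81) = 74.10 m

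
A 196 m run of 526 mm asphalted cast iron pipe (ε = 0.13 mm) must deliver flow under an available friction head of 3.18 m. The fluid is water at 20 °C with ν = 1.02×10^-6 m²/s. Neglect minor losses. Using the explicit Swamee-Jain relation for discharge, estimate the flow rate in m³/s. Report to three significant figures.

Swamee-Jain (Type II): Q = -0.965·√(gD⁵h_f/L)·ln[ε/(3.7D) + √(3.17ν²L/(gD³h_f))]
√(gD⁵h_f/L) = √(9.81·0.526⁵·3.18/196) = 0.08005
ε/(3.7D) = 6.68×10^-5; √(3.17ν²L/(gD³h_f)) = 1.19×10^-5
Q = -0.965·0.08005·ln(7.873×10^-5) = 0.7300 m³/s
Check: V = 3.36 m/s, Re = 1.73×10^6, f = 0.01492, h_f = 3.20 m ≈ 3.18 m ✓

Q ≈ 0.730 m³/s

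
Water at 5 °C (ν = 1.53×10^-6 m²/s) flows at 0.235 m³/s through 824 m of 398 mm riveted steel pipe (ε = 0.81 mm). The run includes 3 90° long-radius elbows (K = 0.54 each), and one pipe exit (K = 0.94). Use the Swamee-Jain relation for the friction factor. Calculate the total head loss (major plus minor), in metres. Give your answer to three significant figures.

V = 4Q/(πD²) = 1.889 m/s; V²/2g = 0.1819 m
Re = 4.91×10^5, ε/D = 0.00204 → f = 0.02401 (Swamee-Jain)
Major: h_f = f(L/D)·V²/2g = 0.02401·2070·0.1819 = 9.041 m
Minor: ΣK = 2.56; h_m = ΣK·V²/2g = 0.4655 m
Total H_L = 9.041 + 0.4655 = 9.506 m

H_L ≈ 9.51 m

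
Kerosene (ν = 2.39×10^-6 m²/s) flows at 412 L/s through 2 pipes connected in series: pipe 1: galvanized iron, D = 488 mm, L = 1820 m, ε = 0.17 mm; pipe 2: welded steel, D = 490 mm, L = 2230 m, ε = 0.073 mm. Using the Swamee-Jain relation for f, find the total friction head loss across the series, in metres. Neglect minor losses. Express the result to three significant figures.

Pipe 1: V = 2.203 m/s, Re = 4.50×10^5, ε/D = 3.48×10^-4, f = 0.01686, h_1 = f(L/D)V²/2g = 15.55 m
Pipe 2: V = 2.185 m/s, Re = 4.48×10^5, ε/D = 1.49×10^-4, f = 0.01518, h_2 = f(L/D)V²/2g = 16.80 m
Series → Q common, losses add: H = Σh = 32.35 m

H ≈ 32.4 m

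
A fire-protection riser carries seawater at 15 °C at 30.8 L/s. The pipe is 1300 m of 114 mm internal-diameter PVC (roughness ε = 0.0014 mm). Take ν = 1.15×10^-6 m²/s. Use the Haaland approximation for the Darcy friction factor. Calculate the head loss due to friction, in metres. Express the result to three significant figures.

h_f ≈ 76.5 m

V = 4Q/(πD²) = 4·0.0308/(π·0.114²) = 3.018 m/s
Re = VD/ν = 3.018·0.114/1.15×10^-6 = 2.99×10^5 → turbulent
ε/D = 0.0014/114 = 1.23×10^-5
Haaland: f = 0.01445
h_f = f(L/D)V²/(2g) = 0.01445·(1300/0.114)·3.018²/(2·9.81) = 76.47 m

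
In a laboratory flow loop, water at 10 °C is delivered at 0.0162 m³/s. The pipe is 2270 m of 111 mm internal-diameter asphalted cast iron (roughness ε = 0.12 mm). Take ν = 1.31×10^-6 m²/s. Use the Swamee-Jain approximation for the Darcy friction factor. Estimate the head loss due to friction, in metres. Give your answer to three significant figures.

V = 4Q/(πD²) = 4·0.0162/(π·0.111²) = 1.674 m/s
Re = VD/ν = 1.674·0.111/1.31×10^-6 = 1.42×10^5 → turbulent
ε/D = 0.12/111 = 0.00108
Swamee-Jain: f = 0.02199
h_f = f(L/D)V²/(2g) = 0.02199·(2270/0.111)·1.674²/(2·9.81) = 64.23 m

h_f ≈ 64.2 m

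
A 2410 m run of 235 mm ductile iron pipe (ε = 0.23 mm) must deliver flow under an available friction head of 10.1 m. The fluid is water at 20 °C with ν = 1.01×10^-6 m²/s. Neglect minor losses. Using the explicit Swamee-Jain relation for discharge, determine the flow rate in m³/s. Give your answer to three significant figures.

Swamee-Jain (Type II): Q = -0.965·√(gD⁵h_f/L)·ln[ε/(3.7D) + √(3.17ν²L/(gD³h_f))]
√(gD⁵h_f/L) = √(9.81·0.235⁵·10.1/2410) = 0.005428
ε/(3.7D) = 2.65×10^-4; √(3.17ν²L/(gD³h_f)) = 7.79×10^-5
Q = -0.965·0.005428·ln(3.424×10^-4) = 0.04180 m³/s
Check: V = 0.964 m/s, Re = 2.24×10^5, f = 0.02097, h_f = 10.2 m ≈ 10.1 m ✓

Q ≈ 0.0418 m³/s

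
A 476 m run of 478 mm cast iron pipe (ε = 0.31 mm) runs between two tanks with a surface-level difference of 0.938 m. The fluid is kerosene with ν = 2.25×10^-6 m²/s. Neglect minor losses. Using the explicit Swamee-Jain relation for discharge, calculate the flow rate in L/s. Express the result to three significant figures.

Q ≈ 175 L/s

Swamee-Jain (Type II): Q = -0.965·√(gD⁵h_f/L)·ln[ε/(3.7D) + √(3.17ν²L/(gD³h_f))]
√(gD⁵h_f/L) = √(9.81·0.478⁵·0.938/476) = 0.02196
ε/(3.7D) = 1.75×10^-4; √(3.17ν²L/(gD³h_f)) = 8.72×10^-5
Q = -0.965·0.02196·ln(2.625×10^-4) = 0.1748 m³/s
Check: V = 0.974 m/s, Re = 2.07×10^5, f = 0.01962, h_f = 0.945 m ≈ 0.938 m ✓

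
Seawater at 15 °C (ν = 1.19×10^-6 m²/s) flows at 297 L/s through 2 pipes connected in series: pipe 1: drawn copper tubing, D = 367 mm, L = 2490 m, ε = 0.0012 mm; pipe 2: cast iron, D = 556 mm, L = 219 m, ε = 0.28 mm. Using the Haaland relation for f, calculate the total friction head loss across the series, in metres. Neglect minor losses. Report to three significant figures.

H ≈ 33.0 m

Pipe 1: V = 2.808 m/s, Re = 8.66×10^5, ε/D = 3.27×10^-6, f = 0.01192, h_1 = f(L/D)V²/2g = 32.49 m
Pipe 2: V = 1.223 m/s, Re = 5.72×10^5, ε/D = 5.04×10^-4, f = 0.01750, h_2 = f(L/D)V²/2g = 0.5258 m
Series → Q common, losses add: H = Σh = 33.02 m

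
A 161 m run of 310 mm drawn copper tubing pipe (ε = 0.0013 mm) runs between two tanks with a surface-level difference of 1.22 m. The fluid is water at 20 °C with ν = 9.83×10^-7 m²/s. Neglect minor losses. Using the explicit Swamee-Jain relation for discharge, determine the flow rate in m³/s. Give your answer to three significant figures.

Q ≈ 0.143 m³/s

Swamee-Jain (Type II): Q = -0.965·√(gD⁵h_f/L)·ln[ε/(3.7D) + √(3.17ν²L/(gD³h_f))]
√(gD⁵h_f/L) = √(9.81·0.310⁵·1.22/161) = 0.01459
ε/(3.7D) = 1.13×10^-6; √(3.17ν²L/(gD³h_f)) = 3.72×10^-5
Q = -0.965·0.01459·ln(3.832×10^-5) = 0.1432 m³/s
Check: V = 1.90 m/s, Re = 5.98×10^5, f = 0.01276, h_f = 1.21 m ≈ 1.22 m ✓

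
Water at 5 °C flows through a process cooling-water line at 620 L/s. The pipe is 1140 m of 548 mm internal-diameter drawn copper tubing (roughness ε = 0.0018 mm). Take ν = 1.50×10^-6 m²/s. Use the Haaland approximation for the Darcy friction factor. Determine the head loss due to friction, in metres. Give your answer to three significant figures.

V = 4Q/(πD²) = 4·0.620/(π·0.548²) = 2.629 m/s
Re = VD/ν = 2.629·0.548/1.50×10^-6 = 9.60×10^5 → turbulent
ε/D = 0.0018/548 = 3.28×10^-6
Haaland: f = 0.01172
h_f = f(L/D)V²/(2g) = 0.01172·(1140/0.548)·2.629²/(2·9.81) = 8.585 m

h_f ≈ 8.59 m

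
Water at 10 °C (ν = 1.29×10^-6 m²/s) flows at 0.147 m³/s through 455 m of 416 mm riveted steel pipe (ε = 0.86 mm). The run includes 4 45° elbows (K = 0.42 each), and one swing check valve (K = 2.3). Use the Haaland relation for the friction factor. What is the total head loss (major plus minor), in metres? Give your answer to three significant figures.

V = 4Q/(πD²) = 1.082 m/s; V²/2g = 0.05962 m
Re = 3.49×10^5, ε/D = 0.00207 → f = 0.02412 (Haaland)
Major: h_f = f(L/D)·V²/2g = 0.02412·1094·0.05962 = 1.573 m
Minor: ΣK = 3.98; h_m = ΣK·V²/2g = 0.2373 m
Total H_L = 1.573 + 0.2373 = 1.810 m

H_L ≈ 1.81 m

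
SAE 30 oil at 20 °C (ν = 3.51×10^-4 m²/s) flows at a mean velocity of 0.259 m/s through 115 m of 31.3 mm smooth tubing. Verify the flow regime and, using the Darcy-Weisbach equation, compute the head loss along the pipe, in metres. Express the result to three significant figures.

Re = VD/ν = 0.259·0.03130/3.51×10^-4 = 23.1 → laminar (Re < 2300)
f = 64/Re = 2.771
h_f = f(L/D)V²/(2g) = 2.771·(115/0.03130)·0.259²/(2·9.81) = 34.81 m

h_f ≈ 34.8 m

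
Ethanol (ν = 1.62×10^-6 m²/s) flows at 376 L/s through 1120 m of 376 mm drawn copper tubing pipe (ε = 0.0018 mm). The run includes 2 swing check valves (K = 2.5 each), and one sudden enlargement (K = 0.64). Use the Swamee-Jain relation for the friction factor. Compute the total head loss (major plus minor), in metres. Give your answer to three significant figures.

H_L ≈ 24.5 m

V = 4Q/(πD²) = 3.386 m/s; V²/2g = 0.5844 m
Re = 7.86×10^5, ε/D = 4.79×10^-6 → f = 0.01220 (Swamee-Jain)
Major: h_f = f(L/D)·V²/2g = 0.01220·2979·0.5844 = 21.23 m
Minor: ΣK = 5.64; h_m = ΣK·V²/2g = 3.296 m
Total H_L = 21.23 + 3.296 = 24.53 m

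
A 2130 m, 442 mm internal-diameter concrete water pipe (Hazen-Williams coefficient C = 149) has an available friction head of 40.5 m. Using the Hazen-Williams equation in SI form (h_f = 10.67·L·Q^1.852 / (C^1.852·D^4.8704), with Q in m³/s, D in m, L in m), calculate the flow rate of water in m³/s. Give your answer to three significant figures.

Rearranging: Q = [h_f·C^1.852·D^4.8704 / (10.67·L)]^(1/1.852)
Q = [40.5·149^1.852·0.442^4.8704 / (10.67·2130)]^0.540 = 0.5706 m³/s

Q ≈ 0.571 m³/s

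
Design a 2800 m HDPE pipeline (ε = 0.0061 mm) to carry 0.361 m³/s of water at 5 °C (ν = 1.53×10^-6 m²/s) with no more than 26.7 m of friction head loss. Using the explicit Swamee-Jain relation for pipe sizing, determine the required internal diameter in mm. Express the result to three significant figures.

D ≈ 432 mm

Swamee-Jain (Type III): D = 0.66·[ε^1.25·(LQ²/(gh_f))^4.75 + ν·Q^9.4·(L/(gh_f))^5.2]^0.04
LQ²/(gh_f) = 1.393; L/(gh_f) = 10.69
Term 1 = ε^1.25·(…)^4.75 = 1.46×10^-6; Term 2 = ν·Q^9.4·(…)^5.2 = 2.38×10^-5
D = 0.66·(1.46×10^-6 + 2.38×10^-5)^0.04 = 0.4321 m = 432 mm
Check: V = 2.46 m/s, Re = 6.95×10^5, f = 0.01263, h_f = 25.3 m ≈ 26.7 m ✓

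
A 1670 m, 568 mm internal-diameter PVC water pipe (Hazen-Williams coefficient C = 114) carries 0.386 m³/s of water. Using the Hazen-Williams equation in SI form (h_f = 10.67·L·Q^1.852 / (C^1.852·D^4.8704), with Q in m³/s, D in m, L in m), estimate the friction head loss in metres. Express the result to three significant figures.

h_f ≈ 7.45 m

h_f = 10.67·1670·0.386^1.852 / (114^1.852·0.568^4.8704) = 7.452 m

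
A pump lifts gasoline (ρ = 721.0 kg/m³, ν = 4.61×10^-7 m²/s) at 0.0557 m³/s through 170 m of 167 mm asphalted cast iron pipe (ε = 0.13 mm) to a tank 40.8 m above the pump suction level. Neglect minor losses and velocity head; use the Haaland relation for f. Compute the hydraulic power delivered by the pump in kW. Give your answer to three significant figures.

V = 4Q/(πD²) = 2.543 m/s; Re = 9.21×10^5; ε/D = 7.78×10^-4; f = 0.01887
h_f = f(L/D)V²/2g = 6.332 m
Total head H = z + h_f = 40.8 + 6.332 = 47.13 m
P_hyd = ρgQH = 721.0·9.81·0.0557·47.13 = 18.57 kW

P_hyd ≈ 18.6 kW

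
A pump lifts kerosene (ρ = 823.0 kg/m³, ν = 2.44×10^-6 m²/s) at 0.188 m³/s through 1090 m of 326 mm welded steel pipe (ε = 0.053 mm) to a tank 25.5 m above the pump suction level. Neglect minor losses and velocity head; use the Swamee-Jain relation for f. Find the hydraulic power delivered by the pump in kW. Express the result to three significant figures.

P_hyd ≈ 59.7 kW

V = 4Q/(πD²) = 2.252 m/s; Re = 3.01×10^5; ε/D = 1.63×10^-4; f = 0.01599
h_f = f(L/D)V²/2g = 13.83 m
Total head H = z + h_f = 25.5 + 13.83 = 39.33 m
P_hyd = ρgQH = 823.0·9.81·0.188·39.33 = 59.69 kW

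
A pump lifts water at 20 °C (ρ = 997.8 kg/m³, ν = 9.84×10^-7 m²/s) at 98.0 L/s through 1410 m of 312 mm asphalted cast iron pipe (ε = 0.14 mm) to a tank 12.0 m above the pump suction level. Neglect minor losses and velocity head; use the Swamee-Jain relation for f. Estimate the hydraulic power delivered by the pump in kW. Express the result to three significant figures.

P_hyd ≈ 17.9 kW

V = 4Q/(πD²) = 1.282 m/s; Re = 4.06×10^5; ε/D = 4.49×10^-4; f = 0.01766
h_f = f(L/D)V²/2g = 6.682 m
Total head H = z + h_f = 12.0 + 6.682 = 18.68 m
P_hyd = ρgQH = 997.8·9.81·0.0980·18.68 = 17.92 kW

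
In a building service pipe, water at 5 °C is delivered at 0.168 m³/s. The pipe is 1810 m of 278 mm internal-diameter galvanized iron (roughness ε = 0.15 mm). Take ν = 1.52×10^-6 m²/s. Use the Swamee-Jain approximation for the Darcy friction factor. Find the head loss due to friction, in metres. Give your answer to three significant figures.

V = 4Q/(πD²) = 4·0.168/(π·0.278²) = 2.768 m/s
Re = VD/ν = 2.768·0.278/1.52×10^-6 = 5.06×10^5 → turbulent
ε/D = 0.15/278 = 5.40×10^-4
Swamee-Jain: f = 0.01801
h_f = f(L/D)V²/(2g) = 0.01801·(1810/0.278)·2.768²/(2·9.81) = 45.78 m

h_f ≈ 45.8 m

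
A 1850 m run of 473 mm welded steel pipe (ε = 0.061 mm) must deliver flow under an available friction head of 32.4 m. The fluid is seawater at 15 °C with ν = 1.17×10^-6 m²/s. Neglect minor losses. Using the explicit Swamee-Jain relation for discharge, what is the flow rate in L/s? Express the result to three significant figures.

Q ≈ 609 L/s

Swamee-Jain (Type II): Q = -0.965·√(gD⁵h_f/L)·ln[ε/(3.7D) + √(3.17ν²L/(gD³h_f))]
√(gD⁵h_f/L) = √(9.81·0.473⁵·32.4/1850) = 0.06378
ε/(3.7D) = 3.49×10^-5; √(3.17ν²L/(gD³h_f)) = 1.54×10^-5
Q = -0.965·0.06378·ln(5.030×10^-5) = 0.6091 m³/s
Check: V = 3.47 m/s, Re = 1.40×10^6, f = 0.01361, h_f = 32.6 m ≈ 32.4 m ✓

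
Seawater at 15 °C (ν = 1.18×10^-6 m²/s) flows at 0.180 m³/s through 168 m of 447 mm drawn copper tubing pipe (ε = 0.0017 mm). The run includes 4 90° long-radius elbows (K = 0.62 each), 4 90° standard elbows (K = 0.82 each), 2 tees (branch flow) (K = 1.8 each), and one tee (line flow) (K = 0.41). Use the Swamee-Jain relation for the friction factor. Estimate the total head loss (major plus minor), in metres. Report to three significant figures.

V = 4Q/(πD²) = 1.147 m/s; V²/2g = 0.06706 m
Re = 4.35×10^5, ε/D = 3.80×10^-6 → f = 0.01348 (Swamee-Jain)
Major: h_f = f(L/D)·V²/2g = 0.01348·375.8·0.06706 = 0.3398 m
Minor: ΣK = 9.77; h_m = ΣK·V²/2g = 0.6551 m
Total H_L = 0.3398 + 0.6551 = 0.9949 m

H_L ≈ 0.995 m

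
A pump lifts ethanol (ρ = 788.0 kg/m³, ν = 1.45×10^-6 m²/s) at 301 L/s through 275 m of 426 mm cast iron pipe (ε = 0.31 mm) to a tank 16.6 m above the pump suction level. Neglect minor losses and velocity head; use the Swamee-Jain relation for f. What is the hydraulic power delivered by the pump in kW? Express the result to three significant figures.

V = 4Q/(πD²) = 2.112 m/s; Re = 6.20×10^5; ε/D = 7.28×10^-4; f = 0.01892
h_f = f(L/D)V²/2g = 2.776 m
Total head H = z + h_f = 16.6 + 2.776 = 19.38 m
P_hyd = ρgQH = 788.0·9.81·0.301·19.38 = 45.09 kW

P_hyd ≈ 45.1 kW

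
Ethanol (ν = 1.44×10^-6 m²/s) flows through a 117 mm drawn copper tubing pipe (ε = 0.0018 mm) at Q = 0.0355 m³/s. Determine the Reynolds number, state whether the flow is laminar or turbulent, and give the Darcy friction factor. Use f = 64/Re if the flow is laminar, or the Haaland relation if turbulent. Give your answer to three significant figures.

V = 4Q/(πD²) = 3.302 m/s
Re = VD/ν = 3.302·0.117/1.44×10^-6 = 2.68×10^5
Re > 4000 → turbulent; ε/D = 1.54×10^-5
Haaland: f = 0.01476

Re ≈ 2.68×10^5; turbulent; f ≈ 0.0148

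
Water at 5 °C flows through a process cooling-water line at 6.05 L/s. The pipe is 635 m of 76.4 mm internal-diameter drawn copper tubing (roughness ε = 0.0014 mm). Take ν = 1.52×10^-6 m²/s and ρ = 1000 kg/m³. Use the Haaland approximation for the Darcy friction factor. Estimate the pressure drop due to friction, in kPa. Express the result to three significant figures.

Δp ≈ 141 kPa

V = 4Q/(πD²) = 4·0.00605/(π·0.0764²) = 1.320 m/s
Re = VD/ν = 1.320·0.0764/1.52×10^-6 = 6.63×10^4 → turbulent
ε/D = 0.0014/76.4 = 1.83×10^-5
Haaland: f = 0.01951
h_f = f(L/D)V²/(2g) = 0.01951·(635/0.0764)·1.320²/(2·9.81) = 14.39 m
Δp = ρg·h_f = 1000·9.81·14.39 = 141.2 kPa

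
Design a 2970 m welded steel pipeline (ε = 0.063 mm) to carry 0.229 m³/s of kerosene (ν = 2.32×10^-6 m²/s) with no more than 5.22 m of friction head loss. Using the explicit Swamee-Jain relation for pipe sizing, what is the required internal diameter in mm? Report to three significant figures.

D ≈ 531 mm

Swamee-Jain (Type III): D = 0.66·[ε^1.25·(LQ²/(gh_f))^4.75 + ν·Q^9.4·(L/(gh_f))^5.2]^0.04
LQ²/(gh_f) = 3.042; L/(gh_f) = 58.00
Term 1 = ε^1.25·(…)^4.75 = 0.00111; Term 2 = ν·Q^9.4·(…)^5.2 = 0.00329
D = 0.66·(0.00111 + 0.00329)^0.04 = 0.5312 m = 531 mm
Check: V = 1.03 m/s, Re = 2.37×10^5, f = 0.01613, h_f = 4.91 m ≈ 5.22 m ✓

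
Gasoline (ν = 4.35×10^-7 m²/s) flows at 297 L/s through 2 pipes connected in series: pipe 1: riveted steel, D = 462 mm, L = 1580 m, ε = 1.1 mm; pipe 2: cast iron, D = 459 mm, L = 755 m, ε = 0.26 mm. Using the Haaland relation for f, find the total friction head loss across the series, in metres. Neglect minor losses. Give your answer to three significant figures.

Pipe 1: V = 1.772 m/s, Re = 1.88×10^6, ε/D = 0.00238, f = 0.02467, h_1 = f(L/D)V²/2g = 13.50 m
Pipe 2: V = 1.795 m/s, Re = 1.89×10^6, ε/D = 5.66×10^-4, f = 0.01743, h_2 = f(L/D)V²/2g = 4.707 m
Series → Q common, losses add: H = Σh = 18.21 m

H ≈ 18.2 m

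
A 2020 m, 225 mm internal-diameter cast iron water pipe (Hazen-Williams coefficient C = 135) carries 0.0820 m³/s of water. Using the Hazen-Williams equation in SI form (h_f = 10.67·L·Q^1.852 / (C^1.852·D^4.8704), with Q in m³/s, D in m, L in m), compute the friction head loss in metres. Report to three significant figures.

h_f = 10.67·2020·0.0820^1.852 / (135^1.852·0.225^4.8704) = 34.01 m

h_f ≈ 34.0 m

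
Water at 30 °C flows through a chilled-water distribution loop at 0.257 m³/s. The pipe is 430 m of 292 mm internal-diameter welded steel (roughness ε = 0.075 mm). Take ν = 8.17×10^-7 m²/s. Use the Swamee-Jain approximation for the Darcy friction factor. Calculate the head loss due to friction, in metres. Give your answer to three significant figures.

V = 4Q/(πD²) = 4·0.257/(π·0.292²) = 3.838 m/s
Re = VD/ν = 3.838·0.292/8.17×10^-7 = 1.37×10^6 → turbulent
ε/D = 0.075/292 = 2.57×10^-4
Swamee-Jain: f = 0.01515
h_f = f(L/D)V²/(2g) = 0.01515·(430/0.292)·3.838²/(2·9.81) = 16.75 m

h_f ≈ 16.7 m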